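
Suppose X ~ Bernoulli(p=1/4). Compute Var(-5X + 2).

For X ~ Bernoulli(p=1/4):
Var(X) = \frac{3}{16}
Var(-5X + 2) = (-5)² × Var(X) = 25 × \frac{3}{16} = \frac{75}{16}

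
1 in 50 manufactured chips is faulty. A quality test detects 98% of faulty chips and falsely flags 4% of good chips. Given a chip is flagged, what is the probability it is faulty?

Let D = the rare event, + = positive/flagged.
P(D) = 1/50
P(+|D) = 98/100 = 49/50
P(+|D') = 4/100 = 1/25
P(+) = P(+|D)P(D) + P(+|D')P(D')
     = \frac{49}{50} × \frac{1}{50} + \frac{1}{25} × \frac{49}{50}
     = \frac{147}{2500}
P(D|+) = P(+|D)P(D)/P(+) = \frac{1}{3}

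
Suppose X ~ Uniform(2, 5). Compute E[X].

For X ~ Uniform(2, 5), the expected value is:
E[X] = \frac{7}{2}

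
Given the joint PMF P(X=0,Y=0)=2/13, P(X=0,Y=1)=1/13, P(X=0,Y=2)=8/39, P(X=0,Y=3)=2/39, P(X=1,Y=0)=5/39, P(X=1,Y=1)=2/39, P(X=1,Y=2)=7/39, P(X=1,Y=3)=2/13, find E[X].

First find marginal of X:
P(X=0) = 19/39
P(X=1) = 20/39
E[X] = 0 × 19/39 + 1 × 20/39 = 20/39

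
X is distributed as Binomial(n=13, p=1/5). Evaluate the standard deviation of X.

For X ~ Binomial(n=13, p=1/5):
Var(X) = \frac{52}{25}
SD(X) = √(Var(X)) = √(\frac{52}{25}) = \frac{2 \sqrt{13}}{5}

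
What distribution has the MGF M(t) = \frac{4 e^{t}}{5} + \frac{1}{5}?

The MGF M(t) = \frac{4 e^{t}}{5} + \frac{1}{5} is the standard form for the Bernoulli distribution.
Comparing with the known MGF formula identifies: Bernoulli(p=4/5)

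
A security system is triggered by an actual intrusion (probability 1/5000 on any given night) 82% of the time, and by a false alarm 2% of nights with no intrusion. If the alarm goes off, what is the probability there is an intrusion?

Let D = the rare event, + = positive/flagged.
P(D) = 1/5000
P(+|D) = 82/100 = 41/50
P(+|D') = 2/100 = 1/50
P(+) = P(+|D)P(D) + P(+|D')P(D')
     = \frac{41}{50} × \frac{1}{5000} + \frac{1}{50} × \frac{4999}{5000}
     = \frac{63}{3125}
P(D|+) = P(+|D)P(D)/P(+) = \frac{41}{5040}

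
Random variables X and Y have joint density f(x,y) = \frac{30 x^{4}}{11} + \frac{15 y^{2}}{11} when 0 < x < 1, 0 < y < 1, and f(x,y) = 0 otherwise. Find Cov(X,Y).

E[XY] = ∫∫ xy × f(x,y) dx dy = \frac{35}{88}
E[X] = \frac{15}{22}
E[Y] = \frac{27}{44}
Cov(X,Y) = E[XY] - E[X]E[Y] = - \frac{5}{242}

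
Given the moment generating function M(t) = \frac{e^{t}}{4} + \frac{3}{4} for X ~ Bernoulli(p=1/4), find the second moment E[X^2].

To find E[X^2], compute M^(2)(0):
M^(1)(t) = \frac{e^{t}}{4}
M^(2)(t) = \frac{e^{t}}{4}
M^(2)(0) = \frac{1}{4}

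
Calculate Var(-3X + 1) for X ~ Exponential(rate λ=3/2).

For X ~ Exponential(rate λ=3/2):
Var(X) = \frac{4}{9}
Var(-3X + 1) = (-3)² × Var(X) = 9 × \frac{4}{9} = 4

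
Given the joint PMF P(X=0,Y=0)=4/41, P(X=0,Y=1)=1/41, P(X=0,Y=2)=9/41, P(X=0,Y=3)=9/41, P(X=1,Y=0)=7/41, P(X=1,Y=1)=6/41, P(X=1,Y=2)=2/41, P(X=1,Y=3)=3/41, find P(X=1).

P(X=1) = P(X=1,Y=0) + P(X=1,Y=1) + P(X=1,Y=2) + P(X=1,Y=3)
= 7/41 + 6/41 + 2/41 + 3/41
= 18/41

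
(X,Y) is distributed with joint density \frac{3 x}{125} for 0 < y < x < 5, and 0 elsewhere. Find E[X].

f_X(x) = ∫_0^x \frac{3 x}{125} dy = \frac{3 x^{2}}{125}
E[X] = ∫_0^5 x × (\frac{3 x^{2}}{125}) dx = \frac{15}{4}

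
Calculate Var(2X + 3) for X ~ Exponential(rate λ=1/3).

For X ~ Exponential(rate λ=1/3):
Var(X) = 9
Var(2X + 3) = (2)² × Var(X) = 4 × 9 = 36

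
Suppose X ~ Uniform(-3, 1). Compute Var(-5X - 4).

For X ~ Uniform(-3, 1):
Var(X) = \frac{4}{3}
Var(-5X - 4) = (-5)² × Var(X) = 25 × \frac{4}{3} = \frac{100}{3}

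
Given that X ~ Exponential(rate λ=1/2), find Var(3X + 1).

For X ~ Exponential(rate λ=1/2):
Var(X) = 4
Var(3X + 1) = (3)² × Var(X) = 9 × 4 = 36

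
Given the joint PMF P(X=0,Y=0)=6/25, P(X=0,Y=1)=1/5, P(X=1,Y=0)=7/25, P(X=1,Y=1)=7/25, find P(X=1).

P(X=1) = P(X=1,Y=0) + P(X=1,Y=1)
= 7/25 + 7/25
= 14/25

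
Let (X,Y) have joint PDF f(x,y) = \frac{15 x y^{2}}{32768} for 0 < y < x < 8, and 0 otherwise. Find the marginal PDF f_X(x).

f_X(x) = ∫_0^x \frac{15 x y^{2}}{32768} dy = \frac{5 x^{4}}{32768}
for 0 < x < 8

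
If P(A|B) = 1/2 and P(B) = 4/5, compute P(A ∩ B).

By definition, P(A|B) = P(A ∩ B) / P(B)
So P(A ∩ B) = P(A|B) × P(B)
= 1/2 × 4/5
= 2/5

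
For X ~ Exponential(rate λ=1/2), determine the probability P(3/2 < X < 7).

P(3/2 < X < 7) = ∫_{3/2}^{7} f(x) dx
where f(x) = \frac{e^{- \frac{x}{2}}}{2}
= - \frac{1}{e^{\frac{7}{2}}} + e^{- \frac{3}{4}}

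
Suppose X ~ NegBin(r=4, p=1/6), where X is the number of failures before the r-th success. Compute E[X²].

Using the identity E[X²] = Var(X) + (E[X])²:
E[X] = 20
Var(X) = 120
E[X²] = 120 + (20)²
= 520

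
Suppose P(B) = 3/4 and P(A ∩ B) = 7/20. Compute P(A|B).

P(A|B) = P(A ∩ B) / P(B)
= (7/20) / (3/4)
= 7/15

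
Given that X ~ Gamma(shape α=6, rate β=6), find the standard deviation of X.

For X ~ Gamma(shape α=6, rate β=6):
Var(X) = \frac{1}{6}
SD(X) = √(Var(X)) = √(\frac{1}{6}) = \frac{\sqrt{6}}{6}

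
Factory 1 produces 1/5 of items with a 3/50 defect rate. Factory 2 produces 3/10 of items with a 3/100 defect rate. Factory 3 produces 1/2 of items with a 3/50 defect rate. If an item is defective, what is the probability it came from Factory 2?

Using Bayes' theorem:
P(F1) = 1/5, P(D|F1) = 3/50
P(F2) = 3/10, P(D|F2) = 3/100
P(F3) = 1/2, P(D|F3) = 3/50
P(D) = P(D|F1)P(F1) + P(D|F2)P(F2) + P(D|F3)P(F3)
     = \frac{51}{1000}
P(F2|D) = P(D|F2)P(F2) / P(D)
= \frac{3}{17}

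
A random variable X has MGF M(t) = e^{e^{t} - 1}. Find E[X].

To find E[X], compute M^(1)(0):
M^(1)(t) = e^{t} e^{e^{t} - 1}
M^(1)(0) = 1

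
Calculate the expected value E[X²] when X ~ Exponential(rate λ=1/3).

Using the identity E[X²] = Var(X) + (E[X])²:
E[X] = 3
Var(X) = 9
E[X²] = 9 + (3)²
= 18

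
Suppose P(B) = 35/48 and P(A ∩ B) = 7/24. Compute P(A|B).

P(A|B) = P(A ∩ B) / P(B)
= (7/24) / (35/48)
= 2/5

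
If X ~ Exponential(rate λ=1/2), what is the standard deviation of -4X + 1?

For X ~ Exponential(rate λ=1/2):
Var(X) = 4
SD(X) = √(Var(X)) = √(4) = 2
SD(-4X + 1) = |-4| × SD(X) = 4 × 2 = 8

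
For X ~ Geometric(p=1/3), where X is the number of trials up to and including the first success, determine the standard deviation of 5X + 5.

For X ~ Geometric(p=1/3), where X is the number of trials up to and including the first success:
Var(X) = 6
SD(X) = √(Var(X)) = √(6) = \sqrt{6}
SD(5X + 5) = |5| × SD(X) = 5 × \sqrt{6} = 5 \sqrt{6}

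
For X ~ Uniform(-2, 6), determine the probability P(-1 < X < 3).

P(-1 < X < 3) = ∫_{-1}^{3} f(x) dx
where f(x) = \frac{1}{8}
= \frac{1}{2}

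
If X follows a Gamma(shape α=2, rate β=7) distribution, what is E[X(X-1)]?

E[X(X-1)] = E[X² - X] = E[X²] - E[X]
E[X] = \frac{2}{7}
E[X²] = Var(X) + (E[X])² = \frac{2}{49} + (\frac{2}{7})² = \frac{6}{49}
E[X(X-1)] = \frac{6}{49} - \frac{2}{7} = - \frac{8}{49}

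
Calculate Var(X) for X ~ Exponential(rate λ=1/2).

For X ~ Exponential(rate λ=1/2):
Var(X) = 4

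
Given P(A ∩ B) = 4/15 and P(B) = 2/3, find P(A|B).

P(A|B) = P(A ∩ B) / P(B)
= (4/15) / (2/3)
= 2/5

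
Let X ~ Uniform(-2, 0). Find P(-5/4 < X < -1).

P(-5/4 < X < -1) = ∫_{-5/4}^{-1} f(x) dx
where f(x) = \frac{1}{2}
= \frac{1}{8}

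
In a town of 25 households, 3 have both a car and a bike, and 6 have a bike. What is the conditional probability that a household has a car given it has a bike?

P(A ∩ B) = 3/25
P(B) = 6/25
P(A|B) = P(A ∩ B) / P(B) = (3/25) / (6/25) = 1/2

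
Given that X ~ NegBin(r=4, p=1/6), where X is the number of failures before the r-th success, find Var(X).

For X ~ NegBin(r=4, p=1/6), where X is the number of failures before the r-th success:
Var(X) = 120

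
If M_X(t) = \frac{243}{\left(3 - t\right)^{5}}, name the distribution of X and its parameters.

The MGF M(t) = \frac{243}{\left(3 - t\right)^{5}} is the standard form for the Gamma distribution.
Comparing with the known MGF formula identifies: Gamma(shape α=5, rate β=3)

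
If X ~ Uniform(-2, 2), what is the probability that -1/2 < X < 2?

P(-1/2 < X < 2) = ∫_{-1/2}^{2} f(x) dx
where f(x) = \frac{1}{4}
= \frac{5}{8}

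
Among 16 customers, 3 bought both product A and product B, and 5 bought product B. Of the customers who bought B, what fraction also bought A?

P(A ∩ B) = 3/16
P(B) = 5/16
P(A|B) = P(A ∩ B) / P(B) = (3/16) / (5/16) = 3/5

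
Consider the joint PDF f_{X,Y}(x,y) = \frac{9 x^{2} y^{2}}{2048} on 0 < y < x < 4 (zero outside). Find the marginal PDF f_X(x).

f_X(x) = ∫_0^x \frac{9 x^{2} y^{2}}{2048} dy = \frac{3 x^{5}}{2048}
for 0 < x < 4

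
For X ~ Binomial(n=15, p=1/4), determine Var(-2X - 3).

For X ~ Binomial(n=15, p=1/4):
Var(X) = \frac{45}{16}
Var(-2X - 3) = (-2)² × Var(X) = 4 × \frac{45}{16} = \frac{45}{4}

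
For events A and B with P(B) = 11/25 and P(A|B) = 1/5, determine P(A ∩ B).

By definition, P(A|B) = P(A ∩ B) / P(B)
So P(A ∩ B) = P(A|B) × P(B)
= 1/5 × 11/25
= 11/125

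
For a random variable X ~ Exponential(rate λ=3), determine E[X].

For X ~ Exponential(rate λ=3), the expected value is:
E[X] = \frac{1}{3}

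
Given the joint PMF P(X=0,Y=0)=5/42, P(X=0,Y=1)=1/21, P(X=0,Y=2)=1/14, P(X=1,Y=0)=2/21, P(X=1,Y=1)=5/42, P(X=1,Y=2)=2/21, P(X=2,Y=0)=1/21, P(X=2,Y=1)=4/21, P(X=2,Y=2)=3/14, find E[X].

First find marginal of X:
P(X=0) = 5/21
P(X=1) = 13/42
P(X=2) = 19/42
E[X] = 0 × 5/21 + 1 × 13/42 + 2 × 19/42 = 17/14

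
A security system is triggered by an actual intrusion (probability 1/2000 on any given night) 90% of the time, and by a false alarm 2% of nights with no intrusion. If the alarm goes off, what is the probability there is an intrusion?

Let D = the rare event, + = positive/flagged.
P(D) = 1/2000
P(+|D) = 90/100 = 9/10
P(+|D') = 2/100 = 1/50
P(+) = P(+|D)P(D) + P(+|D')P(D')
     = \frac{9}{10} × \frac{1}{2000} + \frac{1}{50} × \frac{1999}{2000}
     = \frac{511}{25000}
P(D|+) = P(+|D)P(D)/P(+) = \frac{45}{2044}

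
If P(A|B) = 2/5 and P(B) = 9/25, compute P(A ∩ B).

By definition, P(A|B) = P(A ∩ B) / P(B)
So P(A ∩ B) = P(A|B) × P(B)
= 2/5 × 9/25
= 18/125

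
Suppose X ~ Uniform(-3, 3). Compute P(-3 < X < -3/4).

P(-3 < X < -3/4) = ∫_{-3}^{-3/4} f(x) dx
where f(x) = \frac{1}{6}
= \frac{3}{8}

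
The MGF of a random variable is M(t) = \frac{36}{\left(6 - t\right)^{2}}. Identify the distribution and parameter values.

The MGF M(t) = \frac{36}{\left(6 - t\right)^{2}} is the standard form for the Gamma distribution.
Comparing with the known MGF formula identifies: Gamma(shape α=2, rate β=6)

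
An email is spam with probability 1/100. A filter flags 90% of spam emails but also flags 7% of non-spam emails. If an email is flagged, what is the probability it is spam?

Let D = the rare event, + = positive/flagged.
P(D) = 1/100
P(+|D) = 90/100 = 9/10
P(+|D') = 7/100
P(+) = P(+|D)P(D) + P(+|D')P(D')
     = \frac{9}{10} × \frac{1}{100} + \frac{7}{100} × \frac{99}{100}
     = \frac{783}{10000}
P(D|+) = P(+|D)P(D)/P(+) = \frac{10}{87}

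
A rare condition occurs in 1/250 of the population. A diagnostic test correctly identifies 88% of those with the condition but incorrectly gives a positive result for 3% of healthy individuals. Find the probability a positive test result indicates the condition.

Let D = the rare event, + = positive/flagged.
P(D) = 1/250
P(+|D) = 88/100 = 22/25
P(+|D') = 3/100
P(+) = P(+|D)P(D) + P(+|D')P(D')
     = \frac{22}{25} × \frac{1}{250} + \frac{3}{100} × \frac{249}{250}
     = \frac{167}{5000}
P(D|+) = P(+|D)P(D)/P(+) = \frac{88}{835}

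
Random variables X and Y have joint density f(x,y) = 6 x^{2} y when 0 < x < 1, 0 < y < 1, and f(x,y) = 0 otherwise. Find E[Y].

E[Y] = ∫_0^1 ∫_0^1 y × f(x,y) dx dy
= \frac{2}{3}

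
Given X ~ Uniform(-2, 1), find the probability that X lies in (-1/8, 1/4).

P(-1/8 < X < 1/4) = ∫_{-1/8}^{1/4} f(x) dx
where f(x) = \frac{1}{3}
= \frac{1}{8}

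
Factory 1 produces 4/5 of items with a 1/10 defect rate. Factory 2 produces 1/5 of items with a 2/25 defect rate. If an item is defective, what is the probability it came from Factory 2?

Using Bayes' theorem:
P(F1) = 4/5, P(D|F1) = 1/10
P(F2) = 1/5, P(D|F2) = 2/25
P(D) = P(D|F1)P(F1) + P(D|F2)P(F2)
     = \frac{12}{125}
P(F2|D) = P(D|F2)P(F2) / P(D)
= \frac{1}{6}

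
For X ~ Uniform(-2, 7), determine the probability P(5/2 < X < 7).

P(5/2 < X < 7) = ∫_{5/2}^{7} f(x) dx
where f(x) = \frac{1}{9}
= \frac{1}{2}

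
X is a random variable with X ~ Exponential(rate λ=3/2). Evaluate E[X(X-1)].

E[X(X-1)] = E[X² - X] = E[X²] - E[X]
E[X] = \frac{2}{3}
E[X²] = Var(X) + (E[X])² = \frac{4}{9} + (\frac{2}{3})² = \frac{8}{9}
E[X(X-1)] = \frac{8}{9} - \frac{2}{3} = \frac{2}{9}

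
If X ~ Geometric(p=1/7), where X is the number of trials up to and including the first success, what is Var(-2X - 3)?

For X ~ Geometric(p=1/7), where X is the number of trials up to and including the first success:
Var(X) = 42
Var(-2X - 3) = (-2)² × Var(X) = 4 × 42 = 168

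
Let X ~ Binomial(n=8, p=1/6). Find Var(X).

For X ~ Binomial(n=8, p=1/6):
Var(X) = \frac{10}{9}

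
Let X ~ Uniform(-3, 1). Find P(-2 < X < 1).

P(-2 < X < 1) = ∫_{-2}^{1} f(x) dx
where f(x) = \frac{1}{4}
= \frac{3}{4}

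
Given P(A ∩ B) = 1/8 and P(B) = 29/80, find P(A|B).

P(A|B) = P(A ∩ B) / P(B)
= (1/8) / (29/80)
= 10/29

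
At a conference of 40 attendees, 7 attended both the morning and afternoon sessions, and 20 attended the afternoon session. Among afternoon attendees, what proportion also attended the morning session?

P(A ∩ B) = 7/40
P(B) = 20/40 = 1/2
P(A|B) = P(A ∩ B) / P(B) = (7/40) / (1/2) = 7/20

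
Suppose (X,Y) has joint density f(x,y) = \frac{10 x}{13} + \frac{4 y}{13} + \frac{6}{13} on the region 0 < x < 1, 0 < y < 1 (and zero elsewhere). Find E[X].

E[X] = ∫_0^1 ∫_0^1 x × f(x,y) dy dx
= ∫_0^1 ∫_0^1 x × (\frac{10 x}{13} + \frac{4 y}{13} + \frac{6}{13}) dy dx
= \frac{22}{39}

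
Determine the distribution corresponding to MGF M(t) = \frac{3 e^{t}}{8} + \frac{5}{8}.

The MGF M(t) = \frac{3 e^{t}}{8} + \frac{5}{8} is the standard form for the Bernoulli distribution.
Comparing with the known MGF formula identifies: Bernoulli(p=3/8)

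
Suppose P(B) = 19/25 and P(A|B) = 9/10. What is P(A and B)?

By definition, P(A|B) = P(A ∩ B) / P(B)
So P(A ∩ B) = P(A|B) × P(B)
= 9/10 × 19/25
= 171/250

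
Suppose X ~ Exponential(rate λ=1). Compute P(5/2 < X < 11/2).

P(5/2 < X < 11/2) = ∫_{5/2}^{11/2} f(x) dx
where f(x) = e^{- x}
= - \frac{1 - e^{3}}{e^{\frac{11}{2}}}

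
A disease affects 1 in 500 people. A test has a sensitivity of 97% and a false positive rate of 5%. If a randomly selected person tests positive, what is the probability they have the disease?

Let D = the rare event, + = positive/flagged.
P(D) = 1/500
P(+|D) = 97/100
P(+|D') = 5/100 = 1/20
P(+) = P(+|D)P(D) + P(+|D')P(D')
     = \frac{97}{100} × \frac{1}{500} + \frac{1}{20} × \frac{499}{500}
     = \frac{162}{3125}
P(D|+) = P(+|D)P(D)/P(+) = \frac{97}{2592}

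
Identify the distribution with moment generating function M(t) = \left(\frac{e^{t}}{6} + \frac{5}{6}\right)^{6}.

The MGF M(t) = \left(\frac{e^{t}}{6} + \frac{5}{6}\right)^{6} is the standard form for the Binomial distribution.
Comparing with the known MGF formula identifies: Binomial(n=6, p=1/6)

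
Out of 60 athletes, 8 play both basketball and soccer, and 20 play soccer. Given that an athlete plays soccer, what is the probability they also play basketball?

P(A ∩ B) = 8/60 = 2/15
P(B) = 20/60 = 1/3
P(A|B) = P(A ∩ B) / P(B) = (2/15) / (1/3) = 2/5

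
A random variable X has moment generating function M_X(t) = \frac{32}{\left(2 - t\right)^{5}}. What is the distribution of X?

The MGF M(t) = \frac{32}{\left(2 - t\right)^{5}} is the standard form for the Gamma distribution.
Comparing with the known MGF formula identifies: Gamma(shape α=5, rate β=2)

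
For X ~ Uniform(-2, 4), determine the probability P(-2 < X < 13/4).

P(-2 < X < 13/4) = ∫_{-2}^{13/4} f(x) dx
where f(x) = \frac{1}{6}
= \frac{7}{8}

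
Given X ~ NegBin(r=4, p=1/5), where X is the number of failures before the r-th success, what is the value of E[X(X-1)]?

E[X(X-1)] = E[X² - X] = E[X²] - E[X]
E[X] = 16
E[X²] = Var(X) + (E[X])² = 80 + (16)² = 336
E[X(X-1)] = 336 - 16 = 320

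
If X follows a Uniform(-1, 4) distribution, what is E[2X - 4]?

For X ~ Uniform(-1, 4):
E[X] = \frac{3}{2}
E[2X - 4] = 2 × E[X] - 4 = -1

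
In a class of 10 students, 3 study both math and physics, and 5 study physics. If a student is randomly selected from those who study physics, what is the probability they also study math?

P(A ∩ B) = 3/10
P(B) = 5/10 = 1/2
P(A|B) = P(A ∩ B) / P(B) = (3/10) / (1/2) = 3/5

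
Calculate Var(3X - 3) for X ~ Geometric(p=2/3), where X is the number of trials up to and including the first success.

For X ~ Geometric(p=2/3), where X is the number of trials up to and including the first success:
Var(X) = \frac{3}{4}
Var(3X - 3) = (3)² × Var(X) = 9 × \frac{3}{4} = \frac{27}{4}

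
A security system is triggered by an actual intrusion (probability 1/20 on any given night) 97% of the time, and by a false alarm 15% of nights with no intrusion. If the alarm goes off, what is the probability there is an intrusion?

Let D = the rare event, + = positive/flagged.
P(D) = 1/20
P(+|D) = 97/100
P(+|D') = 15/100 = 3/20
P(+) = P(+|D)P(D) + P(+|D')P(D')
     = \frac{97}{100} × \frac{1}{20} + \frac{3}{20} × \frac{19}{20}
     = \frac{191}{1000}
P(D|+) = P(+|D)P(D)/P(+) = \frac{97}{382}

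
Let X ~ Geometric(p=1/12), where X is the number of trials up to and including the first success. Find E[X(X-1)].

E[X(X-1)] = E[X² - X] = E[X²] - E[X]
E[X] = 12
E[X²] = Var(X) + (E[X])² = 132 + (12)² = 276
E[X(X-1)] = 276 - 12 = 264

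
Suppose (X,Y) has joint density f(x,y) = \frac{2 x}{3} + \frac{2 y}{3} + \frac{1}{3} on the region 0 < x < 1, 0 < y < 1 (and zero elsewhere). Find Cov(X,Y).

E[XY] = ∫∫ xy × f(x,y) dx dy = \frac{11}{36}
E[X] = \frac{5}{9}
E[Y] = \frac{5}{9}
Cov(X,Y) = E[XY] - E[X]E[Y] = - \frac{1}{324}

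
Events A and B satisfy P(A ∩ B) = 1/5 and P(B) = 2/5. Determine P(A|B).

P(A|B) = P(A ∩ B) / P(B)
= (1/5) / (2/5)
= 1/2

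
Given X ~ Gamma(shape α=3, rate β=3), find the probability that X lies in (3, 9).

P(3 < X < 9) = ∫_{3}^{9} f(x) dx
where f(x) = \frac{27 x^{2} e^{- 3 x}}{2}
= \frac{-785 + 101 e^{18}}{2 e^{27}}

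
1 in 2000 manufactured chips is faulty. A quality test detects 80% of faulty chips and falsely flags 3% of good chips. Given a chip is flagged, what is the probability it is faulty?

Let D = the rare event, + = positive/flagged.
P(D) = 1/2000
P(+|D) = 80/100 = 4/5
P(+|D') = 3/100
P(+) = P(+|D)P(D) + P(+|D')P(D')
     = \frac{4}{5} × \frac{1}{2000} + \frac{3}{100} × \frac{1999}{2000}
     = \frac{6077}{200000}
P(D|+) = P(+|D)P(D)/P(+) = \frac{80}{6077}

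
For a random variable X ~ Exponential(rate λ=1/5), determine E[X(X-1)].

E[X(X-1)] = E[X² - X] = E[X²] - E[X]
E[X] = 5
E[X²] = Var(X) + (E[X])² = 25 + (5)² = 50
E[X(X-1)] = 50 - 5 = 45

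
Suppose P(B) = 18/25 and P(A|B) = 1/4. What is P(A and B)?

By definition, P(A|B) = P(A ∩ B) / P(B)
So P(A ∩ B) = P(A|B) × P(B)
= 1/4 × 18/25
= 9/50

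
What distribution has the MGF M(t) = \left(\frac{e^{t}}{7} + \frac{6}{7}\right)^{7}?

The MGF M(t) = \left(\frac{e^{t}}{7} + \frac{6}{7}\right)^{7} is the standard form for the Binomial distribution.
Comparing with the known MGF formula identifies: Binomial(n=7, p=1/7)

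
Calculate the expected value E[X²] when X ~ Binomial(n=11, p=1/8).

Using the identity E[X²] = Var(X) + (E[X])²:
E[X] = \frac{11}{8}
Var(X) = \frac{77}{64}
E[X²] = \frac{77}{64} + (\frac{11}{8})²
= \frac{99}{32}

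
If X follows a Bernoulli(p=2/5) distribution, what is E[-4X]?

For X ~ Bernoulli(p=2/5):
E[X] = \frac{2}{5}
E[-4X] = -4 × E[X] + 0 = - \frac{8}{5}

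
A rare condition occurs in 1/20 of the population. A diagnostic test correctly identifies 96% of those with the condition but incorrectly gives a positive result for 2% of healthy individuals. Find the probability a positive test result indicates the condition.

Let D = the rare event, + = positive/flagged.
P(D) = 1/20
P(+|D) = 96/100 = 24/25
P(+|D') = 2/100 = 1/50
P(+) = P(+|D)P(D) + P(+|D')P(D')
     = \frac{24}{25} × \frac{1}{20} + \frac{1}{50} × \frac{19}{20}
     = \frac{67}{1000}
P(D|+) = P(+|D)P(D)/P(+) = \frac{48}{67}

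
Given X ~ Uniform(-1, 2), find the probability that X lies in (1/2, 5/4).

P(1/2 < X < 5/4) = ∫_{1/2}^{5/4} f(x) dx
where f(x) = \frac{1}{3}
= \frac{1}{4}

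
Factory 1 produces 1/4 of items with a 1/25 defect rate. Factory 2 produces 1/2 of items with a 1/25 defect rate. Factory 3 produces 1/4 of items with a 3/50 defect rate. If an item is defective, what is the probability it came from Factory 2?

Using Bayes' theorem:
P(F1) = 1/4, P(D|F1) = 1/25
P(F2) = 1/2, P(D|F2) = 1/25
P(F3) = 1/4, P(D|F3) = 3/50
P(D) = P(D|F1)P(F1) + P(D|F2)P(F2) + P(D|F3)P(F3)
     = \frac{9}{200}
P(F2|D) = P(D|F2)P(F2) / P(D)
= \frac{4}{9}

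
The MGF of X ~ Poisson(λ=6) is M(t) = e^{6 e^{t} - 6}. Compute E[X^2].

To find E[X^2], compute M^(2)(0):
M^(1)(t) = 6 e^{t} e^{6 e^{t} - 6}
M^(2)(t) = 36 e^{2 t} e^{6 e^{t} - 6} + 6 e^{t} e^{6 e^{t} - 6}
M^(2)(0) = 42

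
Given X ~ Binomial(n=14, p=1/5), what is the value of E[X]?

For X ~ Binomial(n=14, p=1/5), the expected value is:
E[X] = \frac{14}{5}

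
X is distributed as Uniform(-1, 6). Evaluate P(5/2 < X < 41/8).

P(5/2 < X < 41/8) = ∫_{5/2}^{41/8} f(x) dx
where f(x) = \frac{1}{7}
= \frac{3}{8}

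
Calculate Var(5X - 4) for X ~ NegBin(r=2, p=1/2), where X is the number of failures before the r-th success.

For X ~ NegBin(r=2, p=1/2), where X is the number of failures before the r-th success:
Var(X) = 4
Var(5X - 4) = (5)² × Var(X) = 25 × 4 = 100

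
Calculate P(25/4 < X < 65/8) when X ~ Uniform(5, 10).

P(25/4 < X < 65/8) = ∫_{25/4}^{65/8} f(x) dx
where f(x) = \frac{1}{5}
= \frac{3}{8}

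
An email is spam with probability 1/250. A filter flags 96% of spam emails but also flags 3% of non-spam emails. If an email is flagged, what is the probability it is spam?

Let D = the rare event, + = positive/flagged.
P(D) = 1/250
P(+|D) = 96/100 = 24/25
P(+|D') = 3/100
P(+) = P(+|D)P(D) + P(+|D')P(D')
     = \frac{24}{25} × \frac{1}{250} + \frac{3}{100} × \frac{249}{250}
     = \frac{843}{25000}
P(D|+) = P(+|D)P(D)/P(+) = \frac{32}{281}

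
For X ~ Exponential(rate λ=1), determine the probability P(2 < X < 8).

P(2 < X < 8) = ∫_{2}^{8} f(x) dx
where f(x) = e^{- x}
= - \frac{1 - e^{6}}{e^{8}}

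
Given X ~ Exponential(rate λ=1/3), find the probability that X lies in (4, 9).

P(4 < X < 9) = ∫_{4}^{9} f(x) dx
where f(x) = \frac{e^{- \frac{x}{3}}}{3}
= - \frac{1}{e^{3}} + e^{- \frac{4}{3}}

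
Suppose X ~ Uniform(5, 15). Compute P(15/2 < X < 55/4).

P(15/2 < X < 55/4) = ∫_{15/2}^{55/4} f(x) dx
where f(x) = \frac{1}{10}
= \frac{5}{8}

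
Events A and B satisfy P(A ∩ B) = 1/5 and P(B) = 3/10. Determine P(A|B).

P(A|B) = P(A ∩ B) / P(B)
= (1/5) / (3/10)
= 2/3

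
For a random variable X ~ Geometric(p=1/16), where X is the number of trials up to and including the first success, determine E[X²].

Using the identity E[X²] = Var(X) + (E[X])²:
E[X] = 16
Var(X) = 240
E[X²] = 240 + (16)²
= 496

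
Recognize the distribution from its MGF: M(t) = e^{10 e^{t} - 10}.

The MGF M(t) = e^{10 e^{t} - 10} is the standard form for the Poisson distribution.
Comparing with the known MGF formula identifies: Poisson(λ=10)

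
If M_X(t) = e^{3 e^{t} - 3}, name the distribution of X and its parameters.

The MGF M(t) = e^{3 e^{t} - 3} is the standard form for the Poisson distribution.
Comparing with the known MGF formula identifies: Poisson(λ=3)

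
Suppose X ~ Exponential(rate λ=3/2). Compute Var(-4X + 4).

For X ~ Exponential(rate λ=3/2):
Var(X) = \frac{4}{9}
Var(-4X + 4) = (-4)² × Var(X) = 16 × \frac{4}{9} = \frac{64}{9}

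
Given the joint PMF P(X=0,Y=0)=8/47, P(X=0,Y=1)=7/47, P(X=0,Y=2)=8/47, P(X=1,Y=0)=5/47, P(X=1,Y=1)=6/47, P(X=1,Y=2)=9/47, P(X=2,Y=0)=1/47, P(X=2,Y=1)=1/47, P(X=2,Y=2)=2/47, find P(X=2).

P(X=2) = P(X=2,Y=0) + P(X=2,Y=1) + P(X=2,Y=2)
= 1/47 + 1/47 + 2/47
= 4/47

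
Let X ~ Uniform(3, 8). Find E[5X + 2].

For X ~ Uniform(3, 8):
E[X] = \frac{11}{2}
E[5X + 2] = 5 × E[X] + 2 = \frac{59}{2}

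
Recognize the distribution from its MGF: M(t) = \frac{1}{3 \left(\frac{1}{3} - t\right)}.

The MGF M(t) = \frac{1}{3 \left(\frac{1}{3} - t\right)} is the standard form for the Exponential distribution.
Comparing with the known MGF formula identifies: Exponential(rate λ=1/3)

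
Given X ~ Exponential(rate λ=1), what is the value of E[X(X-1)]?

E[X(X-1)] = E[X² - X] = E[X²] - E[X]
E[X] = 1
E[X²] = Var(X) + (E[X])² = 1 + (1)² = 2
E[X(X-1)] = 2 - 1 = 1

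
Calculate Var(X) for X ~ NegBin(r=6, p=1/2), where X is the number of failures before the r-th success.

For X ~ NegBin(r=6, p=1/2), where X is the number of failures before the r-th success:
Var(X) = 12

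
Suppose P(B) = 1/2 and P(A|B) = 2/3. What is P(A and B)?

By definition, P(A|B) = P(A ∩ B) / P(B)
So P(A ∩ B) = P(A|B) × P(B)
= 2/3 × 1/2
= 1/3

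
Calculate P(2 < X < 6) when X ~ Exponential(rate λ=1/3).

P(2 < X < 6) = ∫_{2}^{6} f(x) dx
where f(x) = \frac{e^{- \frac{x}{3}}}{3}
= - \frac{1}{e^{2}} + e^{- \frac{2}{3}}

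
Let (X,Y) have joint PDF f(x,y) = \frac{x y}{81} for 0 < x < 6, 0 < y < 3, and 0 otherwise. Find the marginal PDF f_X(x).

f_X(x) = ∫_0^3 f(x,y) dy
= ∫_0^3 \frac{x y}{81} dy
= \frac{x}{18} for 0 < x < 6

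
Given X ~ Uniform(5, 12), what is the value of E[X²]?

Using the identity E[X²] = Var(X) + (E[X])²:
E[X] = \frac{17}{2}
Var(X) = \frac{49}{12}
E[X²] = \frac{49}{12} + (\frac{17}{2})²
= \frac{229}{3}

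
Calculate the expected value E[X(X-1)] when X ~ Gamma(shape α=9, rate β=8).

E[X(X-1)] = E[X² - X] = E[X²] - E[X]
E[X] = \frac{9}{8}
E[X²] = Var(X) + (E[X])² = \frac{9}{64} + (\frac{9}{8})² = \frac{45}{32}
E[X(X-1)] = \frac{45}{32} - \frac{9}{8} = \frac{9}{32}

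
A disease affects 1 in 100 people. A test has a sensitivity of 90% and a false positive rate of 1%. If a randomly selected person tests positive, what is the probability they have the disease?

Let D = the rare event, + = positive/flagged.
P(D) = 1/100
P(+|D) = 90/100 = 9/10
P(+|D') = 1/100
P(+) = P(+|D)P(D) + P(+|D')P(D')
     = \frac{9}{10} × \frac{1}{100} + \frac{1}{100} × \frac{99}{100}
     = \frac{189}{10000}
P(D|+) = P(+|D)P(D)/P(+) = \frac{10}{21}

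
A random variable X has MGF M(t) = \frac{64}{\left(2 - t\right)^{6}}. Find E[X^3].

To find E[X^3], compute M^(3)(0):
M^(1)(t) = \frac{384}{\left(2 - t\right)^{7}}
M^(2)(t) = \frac{2688}{\left(2 - t\right)^{8}}
M^(3)(t) = \frac{21504}{\left(2 - t\right)^{9}}
M^(3)(0) = 42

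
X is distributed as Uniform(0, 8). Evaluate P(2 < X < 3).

P(2 < X < 3) = ∫_{2}^{3} f(x) dx
where f(x) = \frac{1}{8}
= \frac{1}{8}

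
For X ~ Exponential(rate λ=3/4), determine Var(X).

For X ~ Exponential(rate λ=3/4):
Var(X) = \frac{16}{9}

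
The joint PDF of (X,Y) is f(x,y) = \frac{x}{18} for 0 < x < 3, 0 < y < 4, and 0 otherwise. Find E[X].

f_X(x) = ∫_0^4 \frac{x}{18} dy = \frac{2 x}{9}
E[X] = ∫_0^3 x × (\frac{2 x}{9}) dx = 2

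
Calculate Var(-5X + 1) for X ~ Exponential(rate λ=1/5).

For X ~ Exponential(rate λ=1/5):
Var(X) = 25
Var(-5X + 1) = (-5)² × Var(X) = 25 × 25 = 625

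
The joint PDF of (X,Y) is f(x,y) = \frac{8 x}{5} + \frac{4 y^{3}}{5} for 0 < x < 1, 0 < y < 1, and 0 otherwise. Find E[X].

E[X] = ∫_0^1 ∫_0^1 x × f(x,y) dy dx
= ∫_0^1 ∫_0^1 x × (\frac{8 x}{5} + \frac{4 y^{3}}{5}) dy dx
= \frac{19}{30}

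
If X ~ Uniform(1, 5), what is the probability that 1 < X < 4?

P(1 < X < 4) = ∫_{1}^{4} f(x) dx
where f(x) = \frac{1}{4}
= \frac{3}{4}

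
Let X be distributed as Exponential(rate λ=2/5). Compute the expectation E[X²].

Using the identity E[X²] = Var(X) + (E[X])²:
E[X] = \frac{5}{2}
Var(X) = \frac{25}{4}
E[X²] = \frac{25}{4} + (\frac{5}{2})²
= \frac{25}{2}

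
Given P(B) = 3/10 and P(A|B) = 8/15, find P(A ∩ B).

By definition, P(A|B) = P(A ∩ B) / P(B)
So P(A ∩ B) = P(A|B) × P(B)
= 8/15 × 3/10
= 4/25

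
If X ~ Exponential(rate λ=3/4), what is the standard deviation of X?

For X ~ Exponential(rate λ=3/4):
Var(X) = \frac{16}{9}
SD(X) = √(Var(X)) = √(\frac{16}{9}) = \frac{4}{3}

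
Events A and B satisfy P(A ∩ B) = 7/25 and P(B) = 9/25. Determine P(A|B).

P(A|B) = P(A ∩ B) / P(B)
= (7/25) / (9/25)
= 7/9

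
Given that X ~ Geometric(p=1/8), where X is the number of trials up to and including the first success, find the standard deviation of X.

For X ~ Geometric(p=1/8), where X is the number of trials up to and including the first success:
Var(X) = 56
SD(X) = √(Var(X)) = √(56) = 2 \sqrt{14}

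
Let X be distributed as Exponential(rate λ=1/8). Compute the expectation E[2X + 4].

For X ~ Exponential(rate λ=1/8):
E[X] = 8
E[2X + 4] = 2 × E[X] + 4 = 20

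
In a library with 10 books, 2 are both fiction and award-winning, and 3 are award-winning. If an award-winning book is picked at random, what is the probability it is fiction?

P(A ∩ B) = 2/10 = 1/5
P(B) = 3/10
P(A|B) = P(A ∩ B) / P(B) = (1/5) / (3/10) = 2/3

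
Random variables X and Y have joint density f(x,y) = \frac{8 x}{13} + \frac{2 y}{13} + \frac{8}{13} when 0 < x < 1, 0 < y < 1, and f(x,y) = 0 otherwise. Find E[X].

E[X] = ∫_0^1 ∫_0^1 x × f(x,y) dy dx
= ∫_0^1 ∫_0^1 x × (\frac{8 x}{13} + \frac{2 y}{13} + \frac{8}{13}) dy dx
= \frac{43}{78}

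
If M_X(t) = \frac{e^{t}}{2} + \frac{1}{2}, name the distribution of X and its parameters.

The MGF M(t) = \frac{e^{t}}{2} + \frac{1}{2} is the standard form for the Bernoulli distribution.
Comparing with the known MGF formula identifies: Bernoulli(p=1/2)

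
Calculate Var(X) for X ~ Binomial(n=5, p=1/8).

For X ~ Binomial(n=5, p=1/8):
Var(X) = \frac{35}{64}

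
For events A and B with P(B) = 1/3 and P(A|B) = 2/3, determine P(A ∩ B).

By definition, P(A|B) = P(A ∩ B) / P(B)
So P(A ∩ B) = P(A|B) × P(B)
= 2/3 × 1/3
= 2/9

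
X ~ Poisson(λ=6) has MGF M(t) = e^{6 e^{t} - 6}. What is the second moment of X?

To find E[X^2], compute M^(2)(0):
M^(1)(t) = 6 e^{t} e^{6 e^{t} - 6}
M^(2)(t) = 36 e^{2 t} e^{6 e^{t} - 6} + 6 e^{t} e^{6 e^{t} - 6}
M^(2)(0) = 42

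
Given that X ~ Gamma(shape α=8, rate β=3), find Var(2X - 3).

For X ~ Gamma(shape α=8, rate β=3):
Var(X) = \frac{8}{9}
Var(2X - 3) = (2)² × Var(X) = 4 × \frac{8}{9} = \frac{32}{9}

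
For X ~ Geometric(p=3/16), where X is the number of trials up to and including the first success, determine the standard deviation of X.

For X ~ Geometric(p=3/16), where X is the number of trials up to and including the first success:
Var(X) = \frac{208}{9}
SD(X) = √(Var(X)) = √(\frac{208}{9}) = \frac{4 \sqrt{13}}{3}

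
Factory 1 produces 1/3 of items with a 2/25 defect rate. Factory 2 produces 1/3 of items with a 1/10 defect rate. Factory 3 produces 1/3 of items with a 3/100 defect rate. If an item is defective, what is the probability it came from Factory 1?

Using Bayes' theorem:
P(F1) = 1/3, P(D|F1) = 2/25
P(F2) = 1/3, P(D|F2) = 1/10
P(F3) = 1/3, P(D|F3) = 3/100
P(D) = P(D|F1)P(F1) + P(D|F2)P(F2) + P(D|F3)P(F3)
     = \frac{7}{100}
P(F1|D) = P(D|F1)P(F1) / P(D)
= \frac{8}{21}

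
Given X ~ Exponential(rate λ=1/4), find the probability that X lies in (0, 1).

P(0 < X < 1) = ∫_{0}^{1} f(x) dx
where f(x) = \frac{e^{- \frac{x}{4}}}{4}
= 1 - e^{- \frac{1}{4}}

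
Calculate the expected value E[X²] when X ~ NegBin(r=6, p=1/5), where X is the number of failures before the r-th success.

Using the identity E[X²] = Var(X) + (E[X])²:
E[X] = 24
Var(X) = 120
E[X²] = 120 + (24)²
= 696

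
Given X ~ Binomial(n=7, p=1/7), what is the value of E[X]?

For X ~ Binomial(n=7, p=1/7), the expected value is:
E[X] = 1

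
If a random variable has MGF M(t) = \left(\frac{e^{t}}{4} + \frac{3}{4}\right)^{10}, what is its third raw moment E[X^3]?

To find E[X^3], compute M^(3)(0):
M^(1)(t) = \frac{5 \left(\frac{e^{t}}{4} + \frac{3}{4}\right)^{9} e^{t}}{2}
M^(2)(t) = \frac{5 \left(\frac{e^{t}}{4} + \frac{3}{4}\right)^{9} e^{t}}{2} + \frac{45 \left(\frac{e^{t}}{4} + \frac{3}{4}\right)^{8} e^{2 t}}{8}
M^(3)(t) = \frac{5 \left(\frac{e^{t}}{4} + \frac{3}{4}\right)^{9} e^{t}}{2} + \frac{135 \left(\frac{e^{t}}{4} + \frac{3}{4}\right)^{8} e^{2 t}}{8} + \frac{45 \left(\frac{e^{t}}{4} + \frac{3}{4}\right)^{7} e^{3 t}}{4}
M^(3)(0) = \frac{245}{8}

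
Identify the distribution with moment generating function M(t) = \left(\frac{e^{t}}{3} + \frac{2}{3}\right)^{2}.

The MGF M(t) = \left(\frac{e^{t}}{3} + \frac{2}{3}\right)^{2} is the standard form for the Binomial distribution.
Comparing with the known MGF formula identifies: Binomial(n=2, p=1/3)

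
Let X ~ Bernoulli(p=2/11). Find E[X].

For X ~ Bernoulli(p=2/11), the expected value is:
E[X] = \frac{2}{11}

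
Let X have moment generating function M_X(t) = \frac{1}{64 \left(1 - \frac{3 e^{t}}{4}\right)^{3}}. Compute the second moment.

To find E[X^2], compute M^(2)(0):
M^(1)(t) = \frac{9 e^{t}}{256 \left(1 - \frac{3 e^{t}}{4}\right)^{4}}
M^(2)(t) = \frac{9 e^{t}}{256 \left(1 - \frac{3 e^{t}}{4}\right)^{4}} + \frac{27 e^{2 t}}{256 \left(1 - \frac{3 e^{t}}{4}\right)^{5}}
M^(2)(0) = 117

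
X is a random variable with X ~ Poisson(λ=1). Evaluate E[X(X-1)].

E[X(X-1)] = E[X² - X] = E[X²] - E[X]
E[X] = 1
E[X²] = Var(X) + (E[X])² = 1 + (1)² = 2
E[X(X-1)] = 2 - 1 = 1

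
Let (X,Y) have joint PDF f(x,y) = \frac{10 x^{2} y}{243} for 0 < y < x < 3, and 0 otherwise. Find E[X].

f_X(x) = ∫_0^x \frac{10 x^{2} y}{243} dy = \frac{5 x^{4}}{243}
E[X] = ∫_0^3 x × (\frac{5 x^{4}}{243}) dx = \frac{5}{2}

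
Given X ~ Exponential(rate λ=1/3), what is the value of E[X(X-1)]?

E[X(X-1)] = E[X² - X] = E[X²] - E[X]
E[X] = 3
E[X²] = Var(X) + (E[X])² = 9 + (3)² = 18
E[X(X-1)] = 18 - 3 = 15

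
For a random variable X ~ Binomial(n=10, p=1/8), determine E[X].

For X ~ Binomial(n=10, p=1/8), the expected value is:
E[X] = \frac{5}{4}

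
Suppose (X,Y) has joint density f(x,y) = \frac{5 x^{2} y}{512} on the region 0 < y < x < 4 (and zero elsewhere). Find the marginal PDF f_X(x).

f_X(x) = ∫_0^x \frac{5 x^{2} y}{512} dy = \frac{5 x^{4}}{1024}
for 0 < x < 4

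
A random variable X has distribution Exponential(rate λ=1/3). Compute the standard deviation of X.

For X ~ Exponential(rate λ=1/3):
Var(X) = 9
SD(X) = √(Var(X)) = √(9) = 3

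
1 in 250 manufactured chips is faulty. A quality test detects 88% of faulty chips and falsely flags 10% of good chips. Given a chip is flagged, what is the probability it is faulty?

Let D = the rare event, + = positive/flagged.
P(D) = 1/250
P(+|D) = 88/100 = 22/25
P(+|D') = 10/100 = 1/10
P(+) = P(+|D)P(D) + P(+|D')P(D')
     = \frac{22}{25} × \frac{1}{250} + \frac{1}{10} × \frac{249}{250}
     = \frac{1289}{12500}
P(D|+) = P(+|D)P(D)/P(+) = \frac{44}{1289}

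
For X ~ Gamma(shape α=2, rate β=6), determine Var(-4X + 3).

For X ~ Gamma(shape α=2, rate β=6):
Var(X) = \frac{1}{18}
Var(-4X + 3) = (-4)² × Var(X) = 16 × \frac{1}{18} = \frac{8}{9}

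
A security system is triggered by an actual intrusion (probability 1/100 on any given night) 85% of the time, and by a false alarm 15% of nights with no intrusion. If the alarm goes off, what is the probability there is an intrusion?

Let D = the rare event, + = positive/flagged.
P(D) = 1/100
P(+|D) = 85/100 = 17/20
P(+|D') = 15/100 = 3/20
P(+) = P(+|D)P(D) + P(+|D')P(D')
     = \frac{17}{20} × \frac{1}{100} + \frac{3}{20} × \frac{99}{100}
     = \frac{157}{1000}
P(D|+) = P(+|D)P(D)/P(+) = \frac{17}{314}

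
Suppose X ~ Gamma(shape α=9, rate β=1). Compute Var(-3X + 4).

For X ~ Gamma(shape α=9, rate β=1):
Var(X) = 9
Var(-3X + 4) = (-3)² × Var(X) = 9 × 9 = 81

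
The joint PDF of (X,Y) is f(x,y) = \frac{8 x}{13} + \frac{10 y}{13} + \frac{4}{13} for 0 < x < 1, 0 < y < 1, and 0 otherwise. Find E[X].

E[X] = ∫_0^1 ∫_0^1 x × f(x,y) dy dx
= ∫_0^1 ∫_0^1 x × (\frac{8 x}{13} + \frac{10 y}{13} + \frac{4}{13}) dy dx
= \frac{43}{78}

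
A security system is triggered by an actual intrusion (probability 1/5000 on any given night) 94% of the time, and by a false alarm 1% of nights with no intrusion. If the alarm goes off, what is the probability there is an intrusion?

Let D = the rare event, + = positive/flagged.
P(D) = 1/5000
P(+|D) = 94/100 = 47/50
P(+|D') = 1/100
P(+) = P(+|D)P(D) + P(+|D')P(D')
     = \frac{47}{50} × \frac{1}{5000} + \frac{1}{100} × \frac{4999}{5000}
     = \frac{5093}{500000}
P(D|+) = P(+|D)P(D)/P(+) = \frac{94}{5093}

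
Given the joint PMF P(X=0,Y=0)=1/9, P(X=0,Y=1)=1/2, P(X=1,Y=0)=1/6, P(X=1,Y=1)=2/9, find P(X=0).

P(X=0) = P(X=0,Y=0) + P(X=0,Y=1)
= 1/9 + 1/2
= 11/18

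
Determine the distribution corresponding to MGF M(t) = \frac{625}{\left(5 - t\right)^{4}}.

The MGF M(t) = \frac{625}{\left(5 - t\right)^{4}} is the standard form for the Gamma distribution.
Comparing with the known MGF formula identifies: Gamma(shape α=4, rate β=5)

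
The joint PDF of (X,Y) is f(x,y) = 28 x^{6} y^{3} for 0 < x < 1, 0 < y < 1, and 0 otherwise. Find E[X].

E[X] = ∫_0^1 ∫_0^1 x × f(x,y) dy dx
= ∫_0^1 ∫_0^1 x × (28 x^{6} y^{3}) dy dx
= \frac{7}{8}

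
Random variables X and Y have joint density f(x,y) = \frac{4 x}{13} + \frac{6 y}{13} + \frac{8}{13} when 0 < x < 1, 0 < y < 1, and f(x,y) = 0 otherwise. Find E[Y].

E[Y] = ∫_0^1 ∫_0^1 y × f(x,y) dx dy
= \frac{7}{13}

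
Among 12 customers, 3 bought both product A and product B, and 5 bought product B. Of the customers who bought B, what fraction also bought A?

P(A ∩ B) = 3/12 = 1/4
P(B) = 5/12
P(A|B) = P(A ∩ B) / P(B) = (1/4) / (5/12) = 3/5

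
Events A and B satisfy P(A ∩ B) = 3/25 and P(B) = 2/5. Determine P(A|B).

P(A|B) = P(A ∩ B) / P(B)
= (3/25) / (2/5)
= 3/10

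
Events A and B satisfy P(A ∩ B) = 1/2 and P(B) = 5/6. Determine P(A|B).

P(A|B) = P(A ∩ B) / P(B)
= (1/2) / (5/6)
= 3/5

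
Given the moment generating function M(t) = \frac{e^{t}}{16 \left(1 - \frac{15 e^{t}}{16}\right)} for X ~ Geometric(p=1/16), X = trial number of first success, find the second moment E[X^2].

To find E[X^2], compute M^(2)(0):
M^(1)(t) = \frac{e^{t}}{16 \left(1 - \frac{15 e^{t}}{16}\right)} + \frac{15 e^{2 t}}{256 \left(1 - \frac{15 e^{t}}{16}\right)^{2}}
M^(2)(t) = \frac{e^{t}}{16 \left(1 - \frac{15 e^{t}}{16}\right)} + \frac{45 e^{2 t}}{256 \left(1 - \frac{15 e^{t}}{16}\right)^{2}} + \frac{225 e^{3 t}}{2048 \left(1 - \frac{15 e^{t}}{16}\right)^{3}}
M^(2)(0) = 496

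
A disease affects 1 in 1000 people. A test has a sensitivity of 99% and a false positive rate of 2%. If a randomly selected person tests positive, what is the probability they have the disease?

Let D = the rare event, + = positive/flagged.
P(D) = 1/1000
P(+|D) = 99/100
P(+|D') = 2/100 = 1/50
P(+) = P(+|D)P(D) + P(+|D')P(D')
     = \frac{99}{100} × \frac{1}{1000} + \frac{1}{50} × \frac{999}{1000}
     = \frac{2097}{100000}
P(D|+) = P(+|D)P(D)/P(+) = \frac{11}{233}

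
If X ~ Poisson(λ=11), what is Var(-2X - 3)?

For X ~ Poisson(λ=11):
Var(X) = 11
Var(-2X - 3) = (-2)² × Var(X) = 4 × 11 = 44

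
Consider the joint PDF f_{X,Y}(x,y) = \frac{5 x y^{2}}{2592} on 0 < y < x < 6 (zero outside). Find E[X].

f_X(x) = ∫_0^x \frac{5 x y^{2}}{2592} dy = \frac{5 x^{4}}{7776}
E[X] = ∫_0^6 x × (\frac{5 x^{4}}{7776}) dx = 5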